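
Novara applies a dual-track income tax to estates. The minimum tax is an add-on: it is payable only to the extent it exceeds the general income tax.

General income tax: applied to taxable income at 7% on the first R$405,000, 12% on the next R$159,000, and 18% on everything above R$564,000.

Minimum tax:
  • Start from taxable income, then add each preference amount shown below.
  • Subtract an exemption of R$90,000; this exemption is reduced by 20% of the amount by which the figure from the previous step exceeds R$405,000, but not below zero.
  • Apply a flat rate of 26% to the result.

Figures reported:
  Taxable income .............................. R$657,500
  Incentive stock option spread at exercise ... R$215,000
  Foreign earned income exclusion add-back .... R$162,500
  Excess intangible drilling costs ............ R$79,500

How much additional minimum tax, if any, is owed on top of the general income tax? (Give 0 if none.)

General income tax:
  R$405,000 × 7% = R$28,350
  R$159,000 × 12% = R$19,080
  R$93,500 × 18% = R$16,830
  → R$64,260

Minimum tax:
  Adjusted income: R$657,500 + R$215,000 + R$162,500 + R$79,500 = R$1,114,500
  Exemption: 20% × (R$1,114,500 − R$405,000) = R$141,900 ≥ R$90,000, so the exemption is fully phased out
  Base: R$1,114,500 − R$0 = R$1,114,500
  R$1,114,500 × 26% = R$289,770

Excess of minimum tax over general income tax: R$289,770 − R$64,260 = R$225,510.

R$225,510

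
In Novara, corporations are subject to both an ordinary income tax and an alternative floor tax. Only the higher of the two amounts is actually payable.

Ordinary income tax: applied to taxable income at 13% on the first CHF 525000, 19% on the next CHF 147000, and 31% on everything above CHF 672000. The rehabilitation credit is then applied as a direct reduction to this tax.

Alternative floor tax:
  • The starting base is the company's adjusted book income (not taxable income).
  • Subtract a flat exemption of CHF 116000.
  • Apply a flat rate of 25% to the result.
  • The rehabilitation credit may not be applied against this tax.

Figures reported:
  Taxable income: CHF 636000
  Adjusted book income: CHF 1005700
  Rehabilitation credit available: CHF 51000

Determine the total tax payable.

CHF 222425

Ordinary income tax:
  CHF 525000 × 13% = CHF 68250
  CHF 111000 × 19% = CHF 21090
  → CHF 89340
  Less rehabilitation credit CHF 51000 → CHF 38340

Alternative floor tax:
  Base (adjusted book income): CHF 1005700
  Less exemption CHF 116000 → base CHF 889700
  CHF 889700 × 25% = CHF 222425

CHF 222425 > CHF 38340, so the alternative floor tax is the binding amount.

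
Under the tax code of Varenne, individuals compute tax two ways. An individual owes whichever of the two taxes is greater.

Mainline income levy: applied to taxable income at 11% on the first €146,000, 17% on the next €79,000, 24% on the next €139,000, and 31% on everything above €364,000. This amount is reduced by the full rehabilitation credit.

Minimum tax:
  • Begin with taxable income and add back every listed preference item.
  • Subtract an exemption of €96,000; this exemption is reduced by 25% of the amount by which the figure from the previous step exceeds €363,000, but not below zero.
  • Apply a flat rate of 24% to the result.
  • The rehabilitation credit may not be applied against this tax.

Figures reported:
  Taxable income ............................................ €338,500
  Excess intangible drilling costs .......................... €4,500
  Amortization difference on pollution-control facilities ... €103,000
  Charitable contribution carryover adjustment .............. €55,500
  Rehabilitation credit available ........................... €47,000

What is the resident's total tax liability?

Mainline income levy:
  €146,000 × 11% = €16,060
  €79,000 × 17% = €13,430
  €113,500 × 24% = €27,240
  → €56,730
  Less rehabilitation credit €47,000 → €9,730

Minimum tax:
  Adjusted income: €338,500 + €4,500 + €103,000 + €55,500 = €501,500
  Exemption: €96,000 − 25% × (€501,500 − €363,000) = €96,000 − €34,625 = €61,375
  Base: €501,500 − €61,375 = €440,125
  €440,125 × 24% = €105,630

€105,630 > €9,730, so the minimum tax is the binding amount.

€105,630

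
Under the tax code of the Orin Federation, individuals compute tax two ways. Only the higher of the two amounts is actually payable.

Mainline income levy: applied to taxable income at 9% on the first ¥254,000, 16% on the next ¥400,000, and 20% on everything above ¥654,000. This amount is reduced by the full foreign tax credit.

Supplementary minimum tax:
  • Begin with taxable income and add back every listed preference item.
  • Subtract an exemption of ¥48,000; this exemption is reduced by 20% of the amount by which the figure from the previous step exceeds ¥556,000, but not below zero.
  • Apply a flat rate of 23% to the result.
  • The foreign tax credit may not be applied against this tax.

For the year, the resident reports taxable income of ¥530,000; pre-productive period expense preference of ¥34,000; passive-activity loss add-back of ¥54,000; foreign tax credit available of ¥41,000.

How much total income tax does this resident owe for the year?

¥133,952

Supplementary minimum tax:
  Adjusted income: ¥530,000 + ¥34,000 + ¥54,000 = ¥618,000
  Exemption: ¥48,000 − 20% × (¥618,000 − ¥556,000) = ¥48,000 − ¥12,400 = ¥35,600
  Base: ¥618,000 − ¥35,600 = ¥582,400
  ¥582,400 × 23% = ¥133,952

Mainline income levy:
  ¥254,000 × 9% = ¥22,860
  ¥276,000 × 16% = ¥44,160
  → ¥67,020
  Less foreign tax credit ¥41,000 → ¥26,020

¥133,952 > ¥26,020, so the supplementary minimum tax is the binding amount.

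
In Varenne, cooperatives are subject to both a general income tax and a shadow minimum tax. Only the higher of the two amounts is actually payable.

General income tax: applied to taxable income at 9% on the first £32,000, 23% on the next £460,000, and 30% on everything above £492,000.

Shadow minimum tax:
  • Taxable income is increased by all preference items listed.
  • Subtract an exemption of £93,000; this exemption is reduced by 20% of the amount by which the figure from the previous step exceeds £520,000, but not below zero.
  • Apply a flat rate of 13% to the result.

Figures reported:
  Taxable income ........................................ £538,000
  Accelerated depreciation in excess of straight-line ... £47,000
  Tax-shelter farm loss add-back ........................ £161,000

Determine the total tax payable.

Shadow minimum tax:
  Adjusted income: £538,000 + £47,000 + £161,000 = £746,000
  Exemption: £93,000 − 20% × (£746,000 − £520,000) = £93,000 − £45,200 = £47,800
  Base: £746,000 − £47,800 = £698,200
  £698,200 × 13% = £90,766

General income tax:
  £32,000 × 9% = £2,880
  £460,000 × 23% = £105,800
  £46,000 × 30% = £13,800
  → £122,480

£122,480 > £90,766, so the general income tax governs.

£122,480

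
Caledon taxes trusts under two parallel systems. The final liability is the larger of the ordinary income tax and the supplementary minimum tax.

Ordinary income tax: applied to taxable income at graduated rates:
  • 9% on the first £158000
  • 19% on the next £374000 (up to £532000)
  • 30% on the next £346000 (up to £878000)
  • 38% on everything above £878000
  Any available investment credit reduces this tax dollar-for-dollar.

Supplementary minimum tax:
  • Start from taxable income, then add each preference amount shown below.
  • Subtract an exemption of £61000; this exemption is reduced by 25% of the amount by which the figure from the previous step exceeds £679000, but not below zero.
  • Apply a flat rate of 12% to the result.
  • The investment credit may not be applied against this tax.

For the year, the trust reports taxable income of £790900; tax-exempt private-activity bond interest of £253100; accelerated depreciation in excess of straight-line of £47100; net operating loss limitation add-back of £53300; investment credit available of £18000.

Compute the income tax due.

£144950

Ordinary income tax:
  £158000 × 9% = £14220
  £374000 × 19% = £71060
  £258900 × 30% = £77670
  → £162950
  Less investment credit £18000 → £144950

Supplementary minimum tax:
  Adjusted income: £790900 + £253100 + £47100 + £53300 = £1144400
  Exemption: 25% × (£1144400 − £679000) = £116350 ≥ £61000, so the exemption is fully phased out
  Base: £1144400 − £0 = £1144400
  £1144400 × 12% = £137328

£144950 > £137328, so the ordinary income tax governs.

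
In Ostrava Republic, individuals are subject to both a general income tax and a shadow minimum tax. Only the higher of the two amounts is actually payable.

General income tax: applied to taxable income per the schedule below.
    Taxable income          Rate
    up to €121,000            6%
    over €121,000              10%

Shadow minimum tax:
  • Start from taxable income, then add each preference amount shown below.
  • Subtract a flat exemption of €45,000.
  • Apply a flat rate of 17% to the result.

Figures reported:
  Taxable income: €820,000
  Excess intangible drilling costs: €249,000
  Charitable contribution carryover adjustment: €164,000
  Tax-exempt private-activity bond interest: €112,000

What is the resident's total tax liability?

Shadow minimum tax:
  Adjusted income: €820,000 + €249,000 + €164,000 + €112,000 = €1,345,000
  Less exemption €45,000 → base €1,300,000
  €1,300,000 × 17% = €221,000

General income tax:
  €121,000 × 6% = €7,260
  €699,000 × 10% = €69,900
  → €77,160

€221,000 > €77,160, so the shadow minimum tax is the binding amount.

€221,000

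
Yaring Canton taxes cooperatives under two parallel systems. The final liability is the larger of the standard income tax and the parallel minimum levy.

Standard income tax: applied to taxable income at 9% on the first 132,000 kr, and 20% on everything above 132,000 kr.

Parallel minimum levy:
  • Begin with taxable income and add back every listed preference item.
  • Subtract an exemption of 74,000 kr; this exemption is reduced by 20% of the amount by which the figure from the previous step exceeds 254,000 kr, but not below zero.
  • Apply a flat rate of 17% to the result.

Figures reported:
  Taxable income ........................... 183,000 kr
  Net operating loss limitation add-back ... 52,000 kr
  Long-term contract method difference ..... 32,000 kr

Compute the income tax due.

33,252 kr

Standard income tax:
  132,000 kr × 9% = 11,880 kr
  51,000 kr × 20% = 10,200 kr
  → 22,080 kr

Parallel minimum levy:
  Adjusted income: 183,000 kr + 52,000 kr + 32,000 kr = 267,000 kr
  Exemption: 74,000 kr − 20% × (267,000 kr − 254,000 kr) = 74,000 kr − 2,600 kr = 71,400 kr
  Base: 267,000 kr − 71,400 kr = 195,600 kr
  195,600 kr × 17% = 33,252 kr

33,252 kr > 22,080 kr, so the parallel minimum levy is the binding amount.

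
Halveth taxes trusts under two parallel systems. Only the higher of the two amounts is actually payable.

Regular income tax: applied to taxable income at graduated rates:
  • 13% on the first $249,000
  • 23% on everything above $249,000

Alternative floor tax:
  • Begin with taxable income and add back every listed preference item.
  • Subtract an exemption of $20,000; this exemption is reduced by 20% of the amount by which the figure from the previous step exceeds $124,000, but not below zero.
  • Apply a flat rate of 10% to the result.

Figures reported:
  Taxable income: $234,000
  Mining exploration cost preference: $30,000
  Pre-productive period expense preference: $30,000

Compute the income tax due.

$30,420

Alternative floor tax:
  Adjusted income: $234,000 + $30,000 + $30,000 = $294,000
  Exemption: 20% × ($294,000 − $124,000) = $34,000 ≥ $20,000, so the exemption is fully phased out
  Base: $294,000 − $0 = $294,000
  $294,000 × 10% = $29,400

Regular income tax:
  $234,000 × 13% = $30,420

$30,420 > $29,400, so the regular income tax governs.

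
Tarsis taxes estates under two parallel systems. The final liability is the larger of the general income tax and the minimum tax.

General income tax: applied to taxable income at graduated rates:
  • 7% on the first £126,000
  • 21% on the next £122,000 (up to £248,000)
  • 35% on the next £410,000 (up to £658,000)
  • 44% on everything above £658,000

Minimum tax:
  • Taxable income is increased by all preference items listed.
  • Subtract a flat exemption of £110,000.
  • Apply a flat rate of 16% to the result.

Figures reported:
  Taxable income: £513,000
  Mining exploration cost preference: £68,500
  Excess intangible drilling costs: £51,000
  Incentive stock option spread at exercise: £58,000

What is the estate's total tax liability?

General income tax:
  £126,000 × 7% = £8,820
  £122,000 × 21% = £25,620
  £265,000 × 35% = £92,750
  → £127,190

Minimum tax:
  Adjusted income: £513,000 + £68,500 + £51,000 + £58,000 = £690,500
  Less exemption £110,000 → base £580,500
  £580,500 × 16% = £92,880

£127,190 > £92,880, so the general income tax governs.

£127,190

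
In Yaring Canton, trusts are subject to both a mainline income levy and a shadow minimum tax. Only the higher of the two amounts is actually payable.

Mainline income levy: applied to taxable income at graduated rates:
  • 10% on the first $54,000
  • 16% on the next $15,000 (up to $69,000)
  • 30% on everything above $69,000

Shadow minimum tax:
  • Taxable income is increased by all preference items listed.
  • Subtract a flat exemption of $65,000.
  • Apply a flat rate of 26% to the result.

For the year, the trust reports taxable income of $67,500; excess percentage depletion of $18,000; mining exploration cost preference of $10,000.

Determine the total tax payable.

$7,930

Mainline income levy:
  $54,000 × 10% = $5,400
  $13,500 × 16% = $2,160
  → $7,560

Shadow minimum tax:
  Adjusted income: $67,500 + $18,000 + $10,000 = $95,500
  Less exemption $65,000 → base $30,500
  $30,500 × 26% = $7,930

$7,930 > $7,560, so the shadow minimum tax is the binding amount.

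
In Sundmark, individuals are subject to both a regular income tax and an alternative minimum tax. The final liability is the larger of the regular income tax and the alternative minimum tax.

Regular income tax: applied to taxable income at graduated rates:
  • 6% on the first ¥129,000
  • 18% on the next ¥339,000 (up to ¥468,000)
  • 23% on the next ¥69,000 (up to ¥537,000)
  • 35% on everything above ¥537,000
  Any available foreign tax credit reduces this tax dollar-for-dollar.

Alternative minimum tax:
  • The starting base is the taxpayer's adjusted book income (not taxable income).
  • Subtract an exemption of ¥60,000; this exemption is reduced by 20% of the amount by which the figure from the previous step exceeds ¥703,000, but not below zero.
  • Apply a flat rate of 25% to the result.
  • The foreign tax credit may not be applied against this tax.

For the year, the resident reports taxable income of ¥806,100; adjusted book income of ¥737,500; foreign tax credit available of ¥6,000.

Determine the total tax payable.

¥172,815

Regular income tax:
  ¥129,000 × 6% = ¥7,740
  ¥339,000 × 18% = ¥61,020
  ¥69,000 × 23% = ¥15,870
  ¥269,100 × 35% = ¥94,185
  → ¥178,815
  Less foreign tax credit ¥6,000 → ¥172,815

Alternative minimum tax:
  Base (adjusted book income): ¥737,500
  Exemption: ¥60,000 − 20% × (¥737,500 − ¥703,000) = ¥60,000 − ¥6,900 = ¥53,100
  Base: ¥737,500 − ¥53,100 = ¥684,400
  ¥684,400 × 25% = ¥171,100

¥172,815 > ¥171,100, so the regular income tax governs.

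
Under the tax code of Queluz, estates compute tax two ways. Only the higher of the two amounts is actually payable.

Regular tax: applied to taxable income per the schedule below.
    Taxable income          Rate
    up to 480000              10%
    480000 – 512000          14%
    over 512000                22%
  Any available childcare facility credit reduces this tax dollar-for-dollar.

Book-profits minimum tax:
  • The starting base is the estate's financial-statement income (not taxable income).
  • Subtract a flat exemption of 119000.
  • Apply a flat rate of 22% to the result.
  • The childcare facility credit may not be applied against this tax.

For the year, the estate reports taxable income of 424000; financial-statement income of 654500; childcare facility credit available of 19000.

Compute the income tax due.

117810

Book-profits minimum tax:
  Base (financial-statement income): 654500
  Less exemption 119000 → base 535500
  535500 × 22% = 117810

Regular tax:
  424000 × 10% = 42400
  Less childcare facility credit 19000 → 23400

117810 > 23400, so the book-profits minimum tax is the binding amount.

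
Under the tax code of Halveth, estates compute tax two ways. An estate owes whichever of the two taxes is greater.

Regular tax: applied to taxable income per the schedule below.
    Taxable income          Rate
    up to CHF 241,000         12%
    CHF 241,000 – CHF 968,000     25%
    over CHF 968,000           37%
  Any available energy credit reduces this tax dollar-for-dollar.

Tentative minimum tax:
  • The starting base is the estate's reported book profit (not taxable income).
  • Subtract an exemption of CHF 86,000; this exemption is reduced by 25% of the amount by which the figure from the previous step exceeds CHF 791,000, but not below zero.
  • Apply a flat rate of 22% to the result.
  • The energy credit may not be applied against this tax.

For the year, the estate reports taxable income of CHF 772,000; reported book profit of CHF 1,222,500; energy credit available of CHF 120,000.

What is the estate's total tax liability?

Tentative minimum tax:
  Base (reported book profit): CHF 1,222,500
  Exemption: 25% × (CHF 1,222,500 − CHF 791,000) = CHF 107,875 ≥ CHF 86,000, so the exemption is fully phased out
  Base: CHF 1,222,500 − CHF 0 = CHF 1,222,500
  CHF 1,222,500 × 22% = CHF 268,950

Regular tax:
  CHF 241,000 × 12% = CHF 28,920
  CHF 531,000 × 25% = CHF 132,750
  → CHF 161,670
  Less energy credit CHF 120,000 → CHF 41,670

CHF 268,950 > CHF 41,670, so the tentative minimum tax is the binding amount.

CHF 268,950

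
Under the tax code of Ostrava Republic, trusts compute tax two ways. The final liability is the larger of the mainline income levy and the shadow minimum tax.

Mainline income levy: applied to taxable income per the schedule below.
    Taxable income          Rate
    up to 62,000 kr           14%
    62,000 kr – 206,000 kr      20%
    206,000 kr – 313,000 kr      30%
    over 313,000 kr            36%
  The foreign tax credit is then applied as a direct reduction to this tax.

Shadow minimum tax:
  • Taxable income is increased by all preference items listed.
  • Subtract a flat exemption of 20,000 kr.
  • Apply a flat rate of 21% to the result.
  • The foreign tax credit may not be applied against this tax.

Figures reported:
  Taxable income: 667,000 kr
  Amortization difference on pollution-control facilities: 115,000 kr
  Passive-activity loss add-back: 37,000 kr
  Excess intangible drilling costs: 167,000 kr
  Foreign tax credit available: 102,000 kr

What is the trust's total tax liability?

202,860 kr

Shadow minimum tax:
  Adjusted income: 667,000 kr + 115,000 kr + 37,000 kr + 167,000 kr = 986,000 kr
  Less exemption 20,000 kr → base 966,000 kr
  966,000 kr × 21% = 202,860 kr

Mainline income levy:
  62,000 kr × 14% = 8,680 kr
  144,000 kr × 20% = 28,800 kr
  107,000 kr × 30% = 32,100 kr
  354,000 kr × 36% = 127,440 kr
  → 197,020 kr
  Less foreign tax credit 102,000 kr → 95,020 kr

202,860 kr > 95,020 kr, so the shadow minimum tax is the binding amount.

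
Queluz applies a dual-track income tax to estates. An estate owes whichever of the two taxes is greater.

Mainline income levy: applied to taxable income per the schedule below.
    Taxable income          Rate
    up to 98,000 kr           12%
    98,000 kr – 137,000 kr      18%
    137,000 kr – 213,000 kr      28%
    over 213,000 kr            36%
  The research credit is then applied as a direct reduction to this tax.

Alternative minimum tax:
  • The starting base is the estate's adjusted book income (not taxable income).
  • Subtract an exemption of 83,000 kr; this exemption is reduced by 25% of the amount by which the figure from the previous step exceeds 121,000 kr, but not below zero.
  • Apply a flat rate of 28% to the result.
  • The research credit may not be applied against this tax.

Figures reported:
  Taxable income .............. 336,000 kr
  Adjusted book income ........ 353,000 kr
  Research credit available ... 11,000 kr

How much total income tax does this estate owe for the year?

91,840 kr

Mainline income levy:
  98,000 kr × 12% = 11,760 kr
  39,000 kr × 18% = 7,020 kr
  76,000 kr × 28% = 21,280 kr
  123,000 kr × 36% = 44,280 kr
  → 84,340 kr
  Less research credit 11,000 kr → 73,340 kr

Alternative minimum tax:
  Base (adjusted book income): 353,000 kr
  Exemption: 83,000 kr − 25% × (353,000 kr − 121,000 kr) = 83,000 kr − 58,000 kr = 25,000 kr
  Base: 353,000 kr − 25,000 kr = 328,000 kr
  328,000 kr × 28% = 91,840 kr

91,840 kr > 73,340 kr, so the alternative minimum tax is the binding amount.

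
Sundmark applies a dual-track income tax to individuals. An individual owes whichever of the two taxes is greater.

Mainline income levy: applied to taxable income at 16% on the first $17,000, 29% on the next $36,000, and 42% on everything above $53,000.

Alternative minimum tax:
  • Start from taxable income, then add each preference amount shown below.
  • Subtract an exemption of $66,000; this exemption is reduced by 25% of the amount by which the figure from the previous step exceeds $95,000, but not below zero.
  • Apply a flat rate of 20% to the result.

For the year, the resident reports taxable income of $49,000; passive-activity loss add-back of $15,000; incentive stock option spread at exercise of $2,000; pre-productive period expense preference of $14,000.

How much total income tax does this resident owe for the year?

$12,000

Alternative minimum tax:
  Adjusted income: $49,000 + $15,000 + $2,000 + $14,000 = $80,000
  Exemption: $80,000 ≤ $95,000, so full $66,000 applies
  Base: $80,000 − $66,000 = $14,000
  $14,000 × 20% = $2,800

Mainline income levy:
  $17,000 × 16% = $2,720
  $32,000 × 29% = $9,280
  → $12,000

$12,000 > $2,800, so the mainline income levy governs.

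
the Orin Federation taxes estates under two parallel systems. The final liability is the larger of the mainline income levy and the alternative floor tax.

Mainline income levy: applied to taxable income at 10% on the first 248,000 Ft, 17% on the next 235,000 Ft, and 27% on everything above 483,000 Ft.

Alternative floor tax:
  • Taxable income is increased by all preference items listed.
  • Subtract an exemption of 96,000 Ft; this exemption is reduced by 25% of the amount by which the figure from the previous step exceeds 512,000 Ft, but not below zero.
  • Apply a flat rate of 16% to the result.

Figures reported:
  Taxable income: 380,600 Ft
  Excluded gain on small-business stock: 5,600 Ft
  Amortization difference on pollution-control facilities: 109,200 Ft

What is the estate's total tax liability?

63,904 Ft

Mainline income levy:
  248,000 Ft × 10% = 24,800 Ft
  132,600 Ft × 17% = 22,542 Ft
  → 47,342 Ft

Alternative floor tax:
  Adjusted income: 380,600 Ft + 5,600 Ft + 109,200 Ft = 495,400 Ft
  Exemption: 495,400 Ft ≤ 512,000 Ft, so full 96,000 Ft applies
  Base: 495,400 Ft − 96,000 Ft = 399,400 Ft
  399,400 Ft × 16% = 63,904 Ft

63,904 Ft > 47,342 Ft, so the alternative floor tax is the binding amount.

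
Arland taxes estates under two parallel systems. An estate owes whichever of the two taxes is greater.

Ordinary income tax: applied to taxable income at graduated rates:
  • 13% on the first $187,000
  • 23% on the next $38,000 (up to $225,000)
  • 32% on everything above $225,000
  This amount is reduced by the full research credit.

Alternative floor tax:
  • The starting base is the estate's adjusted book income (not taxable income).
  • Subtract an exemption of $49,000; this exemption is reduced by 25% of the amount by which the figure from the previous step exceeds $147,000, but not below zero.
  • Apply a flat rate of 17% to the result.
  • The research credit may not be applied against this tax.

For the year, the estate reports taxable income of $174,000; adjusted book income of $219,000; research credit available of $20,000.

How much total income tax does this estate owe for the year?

Alternative floor tax:
  Base (adjusted book income): $219,000
  Exemption: $49,000 − 25% × ($219,000 − $147,000) = $49,000 − $18,000 = $31,000
  Base: $219,000 − $31,000 = $188,000
  $188,000 × 17% = $31,960

Ordinary income tax:
  $174,000 × 13% = $22,620
  Less research credit $20,000 → $2,620

$31,960 > $2,620, so the alternative floor tax is the binding amount.

$31,960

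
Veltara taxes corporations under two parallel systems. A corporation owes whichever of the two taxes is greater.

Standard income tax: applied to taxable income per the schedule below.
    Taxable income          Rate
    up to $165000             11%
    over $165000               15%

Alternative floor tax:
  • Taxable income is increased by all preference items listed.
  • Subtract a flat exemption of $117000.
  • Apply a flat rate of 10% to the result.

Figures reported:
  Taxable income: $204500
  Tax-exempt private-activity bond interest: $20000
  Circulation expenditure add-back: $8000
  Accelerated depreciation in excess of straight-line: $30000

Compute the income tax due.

Alternative floor tax:
  Adjusted income: $204500 + $20000 + $8000 + $30000 = $262500
  Less exemption $117000 → base $145500
  $145500 × 10% = $14550

Standard income tax:
  $165000 × 11% = $18150
  $39500 × 15% = $5925
  → $24075

$24075 > $14550, so the standard income tax governs.

$24075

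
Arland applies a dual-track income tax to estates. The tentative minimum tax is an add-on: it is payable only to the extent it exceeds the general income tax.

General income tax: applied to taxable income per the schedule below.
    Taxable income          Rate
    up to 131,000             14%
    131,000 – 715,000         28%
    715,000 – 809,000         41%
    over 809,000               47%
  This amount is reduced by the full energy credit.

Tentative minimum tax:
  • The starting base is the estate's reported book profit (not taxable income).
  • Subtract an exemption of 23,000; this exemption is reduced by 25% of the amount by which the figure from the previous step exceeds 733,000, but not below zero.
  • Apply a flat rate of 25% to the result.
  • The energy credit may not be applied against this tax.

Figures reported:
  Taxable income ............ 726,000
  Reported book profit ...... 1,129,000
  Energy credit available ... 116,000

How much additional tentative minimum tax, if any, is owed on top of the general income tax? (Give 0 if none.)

211,880

Tentative minimum tax:
  Base (reported book profit): 1,129,000
  Exemption: 25% × (1,129,000 − 733,000) = 99,000 ≥ 23,000, so the exemption is fully phased out
  Base: 1,129,000 − 0 = 1,129,000
  1,129,000 × 25% = 282,250

General income tax:
  131,000 × 14% = 18,340
  584,000 × 28% = 163,520
  11,000 × 41% = 4,510
  → 186,370
  Less energy credit 116,000 → 70,370

Excess of tentative minimum tax over general income tax: 282,250 − 70,370 = 211,880.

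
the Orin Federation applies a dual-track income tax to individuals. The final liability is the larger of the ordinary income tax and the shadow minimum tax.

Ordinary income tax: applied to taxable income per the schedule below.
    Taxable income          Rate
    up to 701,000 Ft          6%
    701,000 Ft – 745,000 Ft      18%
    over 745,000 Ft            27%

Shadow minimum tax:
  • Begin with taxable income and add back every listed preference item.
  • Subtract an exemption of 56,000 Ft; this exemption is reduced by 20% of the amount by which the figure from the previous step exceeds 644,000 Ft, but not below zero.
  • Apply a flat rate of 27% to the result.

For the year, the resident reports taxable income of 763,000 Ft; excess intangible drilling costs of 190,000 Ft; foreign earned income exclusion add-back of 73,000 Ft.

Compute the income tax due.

277,020 Ft

Shadow minimum tax:
  Adjusted income: 763,000 Ft + 190,000 Ft + 73,000 Ft = 1,026,000 Ft
  Exemption: 20% × (1,026,000 Ft − 644,000 Ft) = 76,400 Ft ≥ 56,000 Ft, so the exemption is fully phased out
  Base: 1,026,000 Ft − 0 Ft = 1,026,000 Ft
  1,026,000 Ft × 27% = 277,020 Ft

Ordinary income tax:
  701,000 Ft × 6% = 42,060 Ft
  44,000 Ft × 18% = 7,920 Ft
  18,000 Ft × 27% = 4,860 Ft
  → 54,840 Ft

277,020 Ft > 54,840 Ft, so the shadow minimum tax is the binding amount.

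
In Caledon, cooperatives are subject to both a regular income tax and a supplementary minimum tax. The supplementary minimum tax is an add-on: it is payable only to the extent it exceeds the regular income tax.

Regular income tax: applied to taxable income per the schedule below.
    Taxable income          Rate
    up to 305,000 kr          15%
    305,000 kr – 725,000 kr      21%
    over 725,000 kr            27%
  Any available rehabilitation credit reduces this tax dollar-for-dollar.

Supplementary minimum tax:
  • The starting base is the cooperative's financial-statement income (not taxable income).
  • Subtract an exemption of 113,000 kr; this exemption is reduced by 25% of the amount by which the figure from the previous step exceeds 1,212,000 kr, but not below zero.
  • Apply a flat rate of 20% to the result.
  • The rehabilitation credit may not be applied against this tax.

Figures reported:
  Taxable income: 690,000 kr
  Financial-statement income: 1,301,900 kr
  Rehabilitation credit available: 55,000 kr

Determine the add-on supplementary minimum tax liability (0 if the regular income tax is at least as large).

170,675 kr

Regular income tax:
  305,000 kr × 15% = 45,750 kr
  385,000 kr × 21% = 80,850 kr
  → 126,600 kr
  Less rehabilitation credit 55,000 kr → 71,600 kr

Supplementary minimum tax:
  Base (financial-statement income): 1,301,900 kr
  Exemption: 113,000 kr − 25% × (1,301,900 kr − 1,212,000 kr) = 113,000 kr − 22,475 kr = 90,525 kr
  Base: 1,301,900 kr − 90,525 kr = 1,211,375 kr
  1,211,375 kr × 20% = 242,275 kr

Excess of supplementary minimum tax over regular income tax: 242,275 kr − 71,600 kr = 170,675 kr.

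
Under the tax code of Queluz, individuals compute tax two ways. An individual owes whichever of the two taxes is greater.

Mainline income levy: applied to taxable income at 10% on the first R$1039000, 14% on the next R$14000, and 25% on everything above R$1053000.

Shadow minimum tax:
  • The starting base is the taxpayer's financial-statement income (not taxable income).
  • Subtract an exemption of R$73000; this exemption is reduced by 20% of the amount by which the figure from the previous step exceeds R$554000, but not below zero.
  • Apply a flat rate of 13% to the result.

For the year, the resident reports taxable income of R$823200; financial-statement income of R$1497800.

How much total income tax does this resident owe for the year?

Mainline income levy:
  R$823200 × 10% = R$82320

Shadow minimum tax:
  Base (financial-statement income): R$1497800
  Exemption: 20% × (R$1497800 − R$554000) = R$188760 ≥ R$73000, so the exemption is fully phased out
  Base: R$1497800 − R$0 = R$1497800
  R$1497800 × 13% = R$194714

R$194714 > R$82320, so the shadow minimum tax is the binding amount.

R$194714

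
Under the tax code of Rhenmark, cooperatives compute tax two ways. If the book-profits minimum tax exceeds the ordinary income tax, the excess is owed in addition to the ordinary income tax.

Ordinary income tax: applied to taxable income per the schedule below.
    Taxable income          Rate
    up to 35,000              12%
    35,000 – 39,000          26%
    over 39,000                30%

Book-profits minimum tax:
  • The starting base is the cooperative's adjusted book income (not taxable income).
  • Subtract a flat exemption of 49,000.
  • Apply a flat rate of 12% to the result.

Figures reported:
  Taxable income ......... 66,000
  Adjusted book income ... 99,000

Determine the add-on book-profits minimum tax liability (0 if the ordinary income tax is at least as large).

0

Book-profits minimum tax:
  Base (adjusted book income): 99,000
  Less exemption 49,000 → base 50,000
  50,000 × 12% = 6,000

Ordinary income tax:
  35,000 × 12% = 4,200
  4,000 × 26% = 1,040
  27,000 × 30% = 8,100
  → 13,340

6,000 ≤ 13,340, so no add-on is due.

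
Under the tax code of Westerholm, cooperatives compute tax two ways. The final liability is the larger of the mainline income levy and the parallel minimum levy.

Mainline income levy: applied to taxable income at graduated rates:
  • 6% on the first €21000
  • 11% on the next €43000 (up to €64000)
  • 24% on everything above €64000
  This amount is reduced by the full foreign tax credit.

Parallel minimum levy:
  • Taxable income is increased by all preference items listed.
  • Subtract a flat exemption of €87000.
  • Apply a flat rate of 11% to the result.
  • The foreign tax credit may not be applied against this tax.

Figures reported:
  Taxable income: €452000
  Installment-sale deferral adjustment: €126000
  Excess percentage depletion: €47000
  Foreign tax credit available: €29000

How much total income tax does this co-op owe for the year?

Parallel minimum levy:
  Adjusted income: €452000 + €126000 + €47000 = €625000
  Less exemption €87000 → base €538000
  €538000 × 11% = €59180

Mainline income levy:
  €21000 × 6% = €1260
  €43000 × 11% = €4730
  €388000 × 24% = €93120
  → €99110
  Less foreign tax credit €29000 → €70110

€70110 > €59180, so the mainline income levy governs.

€70110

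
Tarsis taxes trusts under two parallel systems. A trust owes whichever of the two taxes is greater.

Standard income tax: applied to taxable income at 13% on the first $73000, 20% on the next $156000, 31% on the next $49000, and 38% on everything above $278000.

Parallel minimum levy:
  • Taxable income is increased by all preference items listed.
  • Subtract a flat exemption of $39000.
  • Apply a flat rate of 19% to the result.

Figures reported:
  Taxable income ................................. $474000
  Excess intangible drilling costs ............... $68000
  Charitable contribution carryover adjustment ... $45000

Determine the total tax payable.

Standard income tax:
  $73000 × 13% = $9490
  $156000 × 20% = $31200
  $49000 × 31% = $15190
  $196000 × 38% = $74480
  → $130360

Parallel minimum levy:
  Adjusted income: $474000 + $68000 + $45000 = $587000
  Less exemption $39000 → base $548000
  $548000 × 19% = $104120

$130360 > $104120, so the standard income tax governs.

$130360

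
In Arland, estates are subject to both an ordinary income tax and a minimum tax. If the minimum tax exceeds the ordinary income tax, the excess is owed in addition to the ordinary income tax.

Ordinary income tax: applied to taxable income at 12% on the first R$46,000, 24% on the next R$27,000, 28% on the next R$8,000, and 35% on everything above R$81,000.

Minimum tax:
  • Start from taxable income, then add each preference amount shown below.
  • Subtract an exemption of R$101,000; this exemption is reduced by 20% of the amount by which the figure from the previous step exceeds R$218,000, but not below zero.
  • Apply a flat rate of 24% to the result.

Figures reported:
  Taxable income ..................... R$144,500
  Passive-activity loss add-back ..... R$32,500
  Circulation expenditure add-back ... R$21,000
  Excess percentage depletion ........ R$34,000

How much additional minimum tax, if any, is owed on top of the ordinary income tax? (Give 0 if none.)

R$0

Minimum tax:
  Adjusted income: R$144,500 + R$32,500 + R$21,000 + R$34,000 = R$232,000
  Exemption: R$101,000 − 20% × (R$232,000 − R$218,000) = R$101,000 − R$2,800 = R$98,200
  Base: R$232,000 − R$98,200 = R$133,800
  R$133,800 × 24% = R$32,112

Ordinary income tax:
  R$46,000 × 12% = R$5,520
  R$27,000 × 24% = R$6,480
  R$8,000 × 28% = R$2,240
  R$63,500 × 35% = R$22,225
  → R$36,465

R$32,112 ≤ R$36,465, so no add-on is due.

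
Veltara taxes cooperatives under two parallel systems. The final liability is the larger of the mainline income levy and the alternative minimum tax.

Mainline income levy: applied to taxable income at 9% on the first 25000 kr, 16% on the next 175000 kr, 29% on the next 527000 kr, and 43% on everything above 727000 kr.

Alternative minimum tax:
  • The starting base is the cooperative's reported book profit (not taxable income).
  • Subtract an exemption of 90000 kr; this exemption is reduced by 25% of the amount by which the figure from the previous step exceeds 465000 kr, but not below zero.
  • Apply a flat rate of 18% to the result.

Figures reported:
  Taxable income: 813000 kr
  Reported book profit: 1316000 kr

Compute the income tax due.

Mainline income levy:
  25000 kr × 9% = 2250 kr
  175000 kr × 16% = 28000 kr
  527000 kr × 29% = 152830 kr
  86000 kr × 43% = 36980 kr
  → 220060 kr

Alternative minimum tax:
  Base (reported book profit): 1316000 kr
  Exemption: 25% × (1316000 kr − 465000 kr) = 212750 kr ≥ 90000 kr, so the exemption is fully phased out
  Base: 1316000 kr − 0 kr = 1316000 kr
  1316000 kr × 18% = 236880 kr

236880 kr > 220060 kr, so the alternative minimum tax is the binding amount.

236880 kr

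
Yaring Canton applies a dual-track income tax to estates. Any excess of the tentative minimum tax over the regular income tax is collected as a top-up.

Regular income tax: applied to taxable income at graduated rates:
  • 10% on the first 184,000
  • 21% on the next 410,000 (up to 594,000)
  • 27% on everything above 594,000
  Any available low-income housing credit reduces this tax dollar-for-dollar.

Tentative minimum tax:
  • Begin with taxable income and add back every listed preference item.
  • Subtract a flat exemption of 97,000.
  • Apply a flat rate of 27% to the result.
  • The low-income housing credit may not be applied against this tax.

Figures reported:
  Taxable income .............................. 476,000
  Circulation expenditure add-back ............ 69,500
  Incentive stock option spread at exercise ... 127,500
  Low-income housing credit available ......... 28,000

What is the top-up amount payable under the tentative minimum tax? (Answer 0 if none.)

103,800

Regular income tax:
  184,000 × 10% = 18,400
  292,000 × 21% = 61,320
  → 79,720
  Less low-income housing credit 28,000 → 51,720

Tentative minimum tax:
  Adjusted income: 476,000 + 69,500 + 127,500 = 673,000
  Less exemption 97,000 → base 576,000
  576,000 × 27% = 155,520

Excess of tentative minimum tax over regular income tax: 155,520 − 51,720 = 103,800.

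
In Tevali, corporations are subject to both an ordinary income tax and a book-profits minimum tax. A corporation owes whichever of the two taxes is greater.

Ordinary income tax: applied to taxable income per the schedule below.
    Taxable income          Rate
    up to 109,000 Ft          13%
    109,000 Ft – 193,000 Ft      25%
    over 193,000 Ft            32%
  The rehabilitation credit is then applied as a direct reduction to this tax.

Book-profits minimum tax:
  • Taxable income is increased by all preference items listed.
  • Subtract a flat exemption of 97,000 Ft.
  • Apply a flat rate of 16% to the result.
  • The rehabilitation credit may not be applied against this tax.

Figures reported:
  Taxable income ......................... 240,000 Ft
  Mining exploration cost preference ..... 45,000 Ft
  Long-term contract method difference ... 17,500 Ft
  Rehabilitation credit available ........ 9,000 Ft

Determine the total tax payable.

Ordinary income tax:
  109,000 Ft × 13% = 14,170 Ft
  84,000 Ft × 25% = 21,000 Ft
  47,000 Ft × 32% = 15,040 Ft
  → 50,210 Ft
  Less rehabilitation credit 9,000 Ft → 41,210 Ft

Book-profits minimum tax:
  Adjusted income: 240,000 Ft + 45,000 Ft + 17,500 Ft = 302,500 Ft
  Less exemption 97,000 Ft → base 205,500 Ft
  205,500 Ft × 16% = 32,880 Ft

41,210 Ft > 32,880 Ft, so the ordinary income tax governs.

41,210 Ft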